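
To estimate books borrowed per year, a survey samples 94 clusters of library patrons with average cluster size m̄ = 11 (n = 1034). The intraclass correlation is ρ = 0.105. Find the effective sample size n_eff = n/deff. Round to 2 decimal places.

504.39

deff = 1 + (11 − 1)·0.105 = 1 + 1.05 = 2.05.
n_eff = 1034 / 2.05 = 504.39.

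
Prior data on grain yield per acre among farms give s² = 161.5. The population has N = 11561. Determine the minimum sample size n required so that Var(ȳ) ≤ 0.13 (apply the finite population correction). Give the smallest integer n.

Without fpc, n₀ = s²/D = 161.5/0.13 = 1242.3077.
With fpc, (1 − n/N)·s²/n ≤ D requires n ≥ n₀/(1 + n₀/N) = 1242.3077/(1 + 1242.3077/11561) = 1121.7663.
Rounding up, n = 1122.

1122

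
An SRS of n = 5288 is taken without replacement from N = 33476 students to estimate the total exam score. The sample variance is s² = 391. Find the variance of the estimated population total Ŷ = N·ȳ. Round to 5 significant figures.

Var(Ŷ) = N²·Var(ȳ) = N²·(1 − n/N)·s²/n.
f = 5288/33476 = 0.15796391; Var(ȳ) = 0.84203609·391/5288 = 0.062260989.
Var(Ŷ) = 33476² · 0.062260989 = 6.9772315 × 10^7.

6.9772 × 10^7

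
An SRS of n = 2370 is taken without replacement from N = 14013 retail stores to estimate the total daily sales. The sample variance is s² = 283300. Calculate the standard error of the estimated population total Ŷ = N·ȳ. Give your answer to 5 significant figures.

139650

Var(Ŷ) = N²·Var(ȳ) = N²·(1 − n/N)·s²/n.
f = 2370/14013 = 0.16912867; Var(ȳ) = 0.83087133·283300/2370 = 99.318924.
Var(Ŷ) = 14013² · 99.318924 = 1.9502678 × 10^10.
SE(Ŷ) = √(1.9502678 × 10^10) = 139650.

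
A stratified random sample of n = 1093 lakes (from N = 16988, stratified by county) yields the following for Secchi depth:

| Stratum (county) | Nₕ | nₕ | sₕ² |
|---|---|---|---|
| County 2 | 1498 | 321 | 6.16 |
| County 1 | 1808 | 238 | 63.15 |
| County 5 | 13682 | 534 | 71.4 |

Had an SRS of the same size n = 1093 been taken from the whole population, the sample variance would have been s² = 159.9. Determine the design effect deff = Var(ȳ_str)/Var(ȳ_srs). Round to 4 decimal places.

0.6288

Var(ȳ_str) = Σ Wₕ²(1−fₕ)sₕ²/nₕ with Wₕ = Nₕ/16988:
  County 2: (1498/16988)²·(1−321/1498)·6.16/321 = 1.1724098 × 10^-4
  County 1: (1808/16988)²·(1−238/1808)·63.15/238 = 0.0026098165
  County 5: (13682/16988)²·(1−534/13682)·71.4/534 = 0.083345418
  → Var(ȳ_str) = 0.086072475.
Var(ȳ_srs) = (1 − 1093/16988)·159.9/1093 = 0.13688208.
deff = 0.086072475 / 0.13688208 = 0.6288.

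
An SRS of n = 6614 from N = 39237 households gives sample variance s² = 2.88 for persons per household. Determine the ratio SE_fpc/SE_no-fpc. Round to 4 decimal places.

0.9118

f = n/N = 6614/39237 = 0.16856538.
SE_no-fpc = √(s²/n) = 0.020867199; SE_fpc = √((1−f)s²/n) = 0.019027345.
Ratio = √(1−f) = 0.91183037.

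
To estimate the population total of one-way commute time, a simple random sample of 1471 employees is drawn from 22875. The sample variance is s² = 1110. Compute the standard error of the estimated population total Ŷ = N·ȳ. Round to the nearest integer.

Var(Ŷ) = N²·Var(ȳ) = N²·(1 − n/N)·s²/n.
f = 1471/22875 = 0.06430601; Var(ȳ) = 0.93569399·1110/1471 = 0.70606412.
Var(Ŷ) = 22875² · 0.70606412 = 3.6945908 × 10^8.
SE(Ŷ) = √(3.6945908 × 10^8) = 19221.

19221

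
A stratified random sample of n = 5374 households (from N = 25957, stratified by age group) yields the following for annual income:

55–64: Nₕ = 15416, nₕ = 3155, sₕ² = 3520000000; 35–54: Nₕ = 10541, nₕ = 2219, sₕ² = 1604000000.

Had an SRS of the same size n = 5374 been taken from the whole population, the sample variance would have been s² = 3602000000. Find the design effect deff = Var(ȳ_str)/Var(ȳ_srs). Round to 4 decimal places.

Var(ȳ_str) = Σ Wₕ²(1−fₕ)sₕ²/nₕ with Wₕ = Nₕ/25957:
  55–64: (15416/25957)²·(1−3155/15416)·3520000000/3155 = 312991.04
  35–54: (10541/25957)²·(1−2219/10541)·1604000000/2219 = 94112.561
  → Var(ȳ_str) = 407103.6.
Var(ȳ_srs) = (1 − 5374/25957)·3602000000/5374 = 531496.27.
deff = 407103.6 / 531496.27 = 0.7660.

0.7660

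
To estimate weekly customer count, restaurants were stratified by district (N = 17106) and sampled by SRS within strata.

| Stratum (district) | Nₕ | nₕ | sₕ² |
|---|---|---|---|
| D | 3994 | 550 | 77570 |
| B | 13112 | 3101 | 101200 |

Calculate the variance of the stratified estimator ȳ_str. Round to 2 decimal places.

Var(ȳ_str) = Σₕ Wₕ²(1 − fₕ)sₕ²/nₕ with Wₕ = Nₕ/N, N = 17106.
D: Wₕ = 0.23348533; term = 0.23348533²·(1 − 0.13770656)·77570/550 = 6.6298755.
B: Wₕ = 0.76651467; term = 0.76651467²·(1 − 0.23650092)·101200/3101 = 14.639566.
Sum = 21.269442.

21.27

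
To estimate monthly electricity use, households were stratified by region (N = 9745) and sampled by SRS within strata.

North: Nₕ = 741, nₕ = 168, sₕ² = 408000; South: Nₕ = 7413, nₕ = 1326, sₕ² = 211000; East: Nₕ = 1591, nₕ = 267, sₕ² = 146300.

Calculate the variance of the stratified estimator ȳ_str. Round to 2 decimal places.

98.62

Var(ȳ_str) = Σₕ Wₕ²(1 − fₕ)sₕ²/nₕ with Wₕ = Nₕ/N, N = 9745.
North: Wₕ = 0.07603899; term = 0.07603899²·(1 − 0.22672065)·408000/168 = 10.858255.
South: Wₕ = 0.76069779; term = 0.76069779²·(1 − 0.17887495)·211000/1326 = 75.608835.
East: Wₕ = 0.16326321; term = 0.16326321²·(1 − 0.16781898)·146300/267 = 12.154233.
Sum = 98.621323.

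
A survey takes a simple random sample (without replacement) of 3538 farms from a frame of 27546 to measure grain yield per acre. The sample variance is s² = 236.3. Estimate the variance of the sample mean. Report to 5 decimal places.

Under SRS without replacement, Var(ȳ) = (1 − f)·s²/n with f = n/N = 3538/27546 = 0.12843970.
Var(ȳ) = (1 − 0.12843970)·236.3/3538 = 0.87156030·0.066789146 = 0.058210768.

0.05821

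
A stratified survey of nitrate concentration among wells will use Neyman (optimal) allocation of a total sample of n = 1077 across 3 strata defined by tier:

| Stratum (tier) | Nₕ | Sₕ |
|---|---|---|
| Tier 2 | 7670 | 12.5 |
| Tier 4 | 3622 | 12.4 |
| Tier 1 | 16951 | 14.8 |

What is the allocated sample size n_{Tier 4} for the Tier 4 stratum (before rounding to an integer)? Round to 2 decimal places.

Neyman allocation: nₕ = n·NₕSₕ / Σⱼ NⱼSⱼ.
Σ NⱼSⱼ = 7670·12.5 + 3622·12.4 + 16951·14.8 = 391662.6.
n_{Tier 4} = 1077·3622·12.4 / 391662.6 = 123.50.

123.50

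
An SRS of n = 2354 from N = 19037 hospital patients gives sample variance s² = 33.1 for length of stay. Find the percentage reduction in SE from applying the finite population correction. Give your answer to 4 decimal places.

6.3866

f = n/N = 2354/19037 = 0.12365394.
SE_no-fpc = √(s²/n) = 0.11857981; SE_fpc = √((1−f)s²/n) = 0.11100655.
Ratio = √(1−f) = 0.93613357. Reduction = 100·(1 − 0.93613357) = 6.3866%.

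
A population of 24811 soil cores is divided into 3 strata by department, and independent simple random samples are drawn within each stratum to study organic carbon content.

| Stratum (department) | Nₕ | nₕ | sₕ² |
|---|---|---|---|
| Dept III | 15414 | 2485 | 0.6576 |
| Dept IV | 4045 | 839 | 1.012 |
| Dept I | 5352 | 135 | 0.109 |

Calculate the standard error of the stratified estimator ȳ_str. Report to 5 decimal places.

0.01215

Var(ȳ_str) = Σₕ Wₕ²(1 − fₕ)sₕ²/nₕ with Wₕ = Nₕ/N, N = 24811.
Dept III: Wₕ = 0.62125670; term = 0.62125670²·(1 − 0.16121708)·0.6576/2485 = 8.5669684 × 10^-5.
Dept IV: Wₕ = 0.16303253; term = 0.16303253²·(1 − 0.20741656)·1.012/839 = 2.5410433 × 10^-5.
Dept I: Wₕ = 0.21571077; term = 0.21571077²·(1 − 0.02522422)·0.109/135 = 3.6621922 × 10^-5.
Sum = 1.4770204 × 10^-4.
SE = √(1.4770204 × 10^-4) = 0.01215.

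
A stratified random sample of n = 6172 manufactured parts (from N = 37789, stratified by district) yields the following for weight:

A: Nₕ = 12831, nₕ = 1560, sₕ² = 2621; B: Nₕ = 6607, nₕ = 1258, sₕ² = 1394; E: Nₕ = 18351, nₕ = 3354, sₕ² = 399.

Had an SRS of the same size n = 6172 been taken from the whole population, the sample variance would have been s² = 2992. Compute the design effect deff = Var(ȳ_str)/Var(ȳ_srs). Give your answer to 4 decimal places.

0.5437

Var(ȳ_str) = Σ Wₕ²(1−fₕ)sₕ²/nₕ with Wₕ = Nₕ/37789:
  A: (12831/37789)²·(1−1560/12831)·2621/1560 = 0.17015103
  B: (6607/37789)²·(1−1258/6607)·1394/1258 = 0.027423838
  E: (18351/37789)²·(1−3354/18351)·399/3354 = 0.022926785
  → Var(ȳ_str) = 0.22050165.
Var(ȳ_srs) = (1 − 6172/37789)·2992/6172 = 0.40559345.
deff = 0.22050165 / 0.40559345 = 0.5437.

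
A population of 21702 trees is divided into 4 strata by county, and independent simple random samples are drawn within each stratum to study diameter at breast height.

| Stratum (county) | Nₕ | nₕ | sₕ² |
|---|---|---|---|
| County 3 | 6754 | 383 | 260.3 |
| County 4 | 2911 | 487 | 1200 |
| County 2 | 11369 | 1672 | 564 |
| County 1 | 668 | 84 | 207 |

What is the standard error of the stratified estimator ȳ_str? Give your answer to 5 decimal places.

0.42428

Var(ȳ_str) = Σₕ Wₕ²(1 − fₕ)sₕ²/nₕ with Wₕ = Nₕ/N, N = 21702.
County 3: Wₕ = 0.31121556; term = 0.31121556²·(1 − 0.05670714)·260.3/383 = 0.062093271.
County 4: Wₕ = 0.13413510; term = 0.13413510²·(1 − 0.16729646)·1200/487 = 0.036917101.
County 2: Wₕ = 0.52386877; term = 0.52386877²·(1 − 0.14706658)·564/1672 = 0.078959243.
County 1: Wₕ = 0.03078057; term = 0.03078057²·(1 − 0.12574850)·207/84 = 0.0020411779.
Sum = 0.18001079.
SE = √(0.18001079) = 0.42428.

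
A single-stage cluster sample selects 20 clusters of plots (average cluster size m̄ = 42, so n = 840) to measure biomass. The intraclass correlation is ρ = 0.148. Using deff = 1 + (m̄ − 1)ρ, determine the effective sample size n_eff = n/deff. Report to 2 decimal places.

deff = 1 + (42 − 1)·0.148 = 1 + 6.068 = 7.068.
n_eff = 840 / 7.068 = 118.85.

118.85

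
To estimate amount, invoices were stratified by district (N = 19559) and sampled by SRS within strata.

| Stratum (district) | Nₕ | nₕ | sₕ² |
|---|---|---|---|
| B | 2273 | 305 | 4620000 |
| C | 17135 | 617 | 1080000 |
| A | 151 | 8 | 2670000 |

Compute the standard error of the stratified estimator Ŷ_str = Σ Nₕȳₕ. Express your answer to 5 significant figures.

755240

Var(Ŷ_str) = Σₕ Nₕ²(1 − fₕ)sₕ²/nₕ.
B: 2273²·(1 − 305/2273)·4620000/305 = 6.775895 × 10^10.
C: 17135²·(1 − 617/17135)·1080000/617 = 4.9542756 × 10^11.
A: 151²·(1 − 8/151)·2670000/8 = 7.2066638 × 10^9.
Sum = 5.7039317 × 10^11.
SE = √(5.7039317 × 10^11) = 755240.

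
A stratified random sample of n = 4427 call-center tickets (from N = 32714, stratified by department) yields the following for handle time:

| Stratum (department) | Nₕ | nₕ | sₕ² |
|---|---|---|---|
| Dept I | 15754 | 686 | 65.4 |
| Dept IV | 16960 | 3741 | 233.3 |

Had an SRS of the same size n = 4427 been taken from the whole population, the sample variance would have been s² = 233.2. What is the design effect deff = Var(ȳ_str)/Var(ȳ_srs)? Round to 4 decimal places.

0.7511

Var(ȳ_str) = Σ Wₕ²(1−fₕ)sₕ²/nₕ with Wₕ = Nₕ/32714:
  Dept I: (15754/32714)²·(1−686/15754)·65.4/686 = 0.021146222
  Dept IV: (16960/32714)²·(1−3741/16960)·233.3/3741 = 0.013064241
  → Var(ȳ_str) = 0.034210463.
Var(ȳ_srs) = (1 − 4427/32714)·233.2/4427 = 0.04554831.
deff = 0.034210463 / 0.04554831 = 0.7511.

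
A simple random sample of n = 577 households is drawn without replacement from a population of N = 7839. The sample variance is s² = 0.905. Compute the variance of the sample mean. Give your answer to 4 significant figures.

0.001453

Under SRS without replacement, Var(ȳ) = (1 − f)·s²/n with f = n/N = 577/7839 = 0.07360633.
Var(ȳ) = (1 − 0.07360633)·0.905/577 = 0.92639367·0.0015684575 = 0.0014530091.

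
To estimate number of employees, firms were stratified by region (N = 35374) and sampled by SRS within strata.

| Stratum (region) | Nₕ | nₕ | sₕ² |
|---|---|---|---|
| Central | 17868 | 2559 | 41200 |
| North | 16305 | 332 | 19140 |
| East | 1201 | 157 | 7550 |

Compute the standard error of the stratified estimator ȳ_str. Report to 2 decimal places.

Var(ȳ_str) = Σₕ Wₕ²(1 − fₕ)sₕ²/nₕ with Wₕ = Nₕ/N, N = 35374.
Central: Wₕ = 0.50511675; term = 0.50511675²·(1 − 0.14321692)·41200/2559 = 3.5195031.
North: Wₕ = 0.46093176; term = 0.46093176²·(1 − 0.02036185)·19140/332 = 11.998938.
East: Wₕ = 0.03395149; term = 0.03395149²·(1 − 0.13072440)·7550/157 = 0.048186176.
Sum = 15.566627.
SE = √(15.566627) = 3.95.

3.95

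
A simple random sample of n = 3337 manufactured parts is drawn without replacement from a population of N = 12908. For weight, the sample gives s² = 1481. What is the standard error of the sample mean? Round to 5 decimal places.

Under SRS without replacement, Var(ȳ) = (1 − f)·s²/n with f = n/N = 3337/12908 = 0.25852185.
Var(ȳ) = (1 − 0.25852185)·1481/3337 = 0.74147815·0.44381181 = 0.32907676.
SE(ȳ) = √(0.32907676) = 0.57365.

0.57365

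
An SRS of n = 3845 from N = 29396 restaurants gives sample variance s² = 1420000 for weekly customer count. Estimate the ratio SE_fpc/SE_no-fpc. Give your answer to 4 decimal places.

f = n/N = 3845/29396 = 0.13080011.
SE_no-fpc = √(s²/n) = 19.217461; SE_fpc = √((1−f)s²/n) = 17.91661.
Ratio = √(1−f) = 0.93230890.

0.9323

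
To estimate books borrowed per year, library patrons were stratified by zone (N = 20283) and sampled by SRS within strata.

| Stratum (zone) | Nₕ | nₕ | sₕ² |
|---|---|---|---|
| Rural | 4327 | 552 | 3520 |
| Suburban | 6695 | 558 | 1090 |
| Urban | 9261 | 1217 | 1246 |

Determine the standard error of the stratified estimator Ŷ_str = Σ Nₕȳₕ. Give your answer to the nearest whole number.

Var(Ŷ_str) = Σₕ Nₕ²(1 − fₕ)sₕ²/nₕ.
Rural: 4327²·(1 − 552/4327)·3520/552 = 1.0416155 × 10^8.
Suburban: 6695²·(1 − 558/6695)·1090/558 = 8.0259972 × 10^7.
Urban: 9261²·(1 − 1217/9261)·1246/1217 = 7.6270643 × 10^7.
Sum = 2.6069217 × 10^8.
SE = √(2.6069217 × 10^8) = 16146.

16146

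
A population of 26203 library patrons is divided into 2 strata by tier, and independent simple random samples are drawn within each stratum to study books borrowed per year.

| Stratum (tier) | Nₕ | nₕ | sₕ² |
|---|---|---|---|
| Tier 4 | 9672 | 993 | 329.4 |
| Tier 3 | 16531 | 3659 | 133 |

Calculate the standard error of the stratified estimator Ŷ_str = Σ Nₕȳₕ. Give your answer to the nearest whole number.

Var(Ŷ_str) = Σₕ Nₕ²(1 − fₕ)sₕ²/nₕ.
Tier 4: 9672²·(1 − 993/9672)·329.4/993 = 2.784584 × 10^7.
Tier 3: 16531²·(1 − 3659/16531)·133/3659 = 7.7345382 × 10^6.
Sum = 3.5580378 × 10^7.
SE = √(3.5580378 × 10^7) = 5965.

5965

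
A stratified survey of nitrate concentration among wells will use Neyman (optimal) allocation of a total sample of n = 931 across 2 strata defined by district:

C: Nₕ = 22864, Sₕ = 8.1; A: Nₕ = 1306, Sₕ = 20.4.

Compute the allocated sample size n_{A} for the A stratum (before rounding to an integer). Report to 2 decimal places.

117.09

Neyman allocation: nₕ = n·NₕSₕ / Σⱼ NⱼSⱼ.
Σ NⱼSⱼ = 22864·8.1 + 1306·20.4 = 211840.8.
n_{A} = 931·1306·20.4 / 211840.8 = 117.09.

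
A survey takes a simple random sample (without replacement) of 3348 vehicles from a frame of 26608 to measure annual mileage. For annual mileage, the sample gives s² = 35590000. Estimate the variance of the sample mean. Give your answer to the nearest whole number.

9293

Under SRS without replacement, Var(ȳ) = (1 − f)·s²/n with f = n/N = 3348/26608 = 0.12582682.
Var(ȳ) = (1 − 0.12582682)·35590000/3348 = 0.87417318·10630.227 = 9292.6594.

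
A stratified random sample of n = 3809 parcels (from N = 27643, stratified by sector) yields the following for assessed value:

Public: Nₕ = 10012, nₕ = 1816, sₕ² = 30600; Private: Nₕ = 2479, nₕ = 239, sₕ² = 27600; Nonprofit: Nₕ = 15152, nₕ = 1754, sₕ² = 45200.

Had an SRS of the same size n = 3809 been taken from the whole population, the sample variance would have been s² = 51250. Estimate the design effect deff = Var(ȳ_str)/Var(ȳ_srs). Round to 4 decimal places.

0.8185

Var(ȳ_str) = Σ Wₕ²(1−fₕ)sₕ²/nₕ with Wₕ = Nₕ/27643:
  Public: (10012/27643)²·(1−1816/10012)·30600/1816 = 1.8094977
  Private: (2479/27643)²·(1−239/2479)·27600/239 = 0.83919981
  Nonprofit: (15152/27643)²·(1−1754/15152)·45200/1754 = 6.8461819
  → Var(ȳ_str) = 9.4948794.
Var(ȳ_srs) = (1 − 3809/27643)·51250/3809 = 11.600979.
deff = 9.4948794 / 11.600979 = 0.8185.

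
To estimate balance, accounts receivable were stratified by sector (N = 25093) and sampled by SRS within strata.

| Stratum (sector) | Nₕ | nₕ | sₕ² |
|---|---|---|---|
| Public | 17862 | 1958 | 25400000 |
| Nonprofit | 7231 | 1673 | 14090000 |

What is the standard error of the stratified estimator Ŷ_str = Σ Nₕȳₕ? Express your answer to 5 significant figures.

Var(Ŷ_str) = Σₕ Nₕ²(1 − fₕ)sₕ²/nₕ.
Public: 17862²·(1 − 1958/17862)·25400000/1958 = 3.6851696 × 10^12.
Nonprofit: 7231²·(1 − 1673/7231)·14090000/1673 = 3.3847918 × 10^11.
Sum = 4.0236488 × 10^12.
SE = √(4.0236488 × 10^12) = 2.0059 × 10^6.

2.0059 × 10^6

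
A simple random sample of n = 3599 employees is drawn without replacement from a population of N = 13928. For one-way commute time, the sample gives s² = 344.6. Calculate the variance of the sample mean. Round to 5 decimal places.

0.07101

Under SRS without replacement, Var(ȳ) = (1 − f)·s²/n with f = n/N = 3599/13928 = 0.25840034.
Var(ȳ) = (1 − 0.25840034)·344.6/3599 = 0.74159966·0.095748819 = 0.071007291.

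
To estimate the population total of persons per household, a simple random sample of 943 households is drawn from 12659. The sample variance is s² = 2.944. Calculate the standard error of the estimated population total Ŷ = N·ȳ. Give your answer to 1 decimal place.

Var(Ŷ) = N²·Var(ȳ) = N²·(1 − n/N)·s²/n.
f = 943/12659 = 0.07449246; Var(ȳ) = 0.92550754·2.944/943 = 0.0028893894.
Var(Ŷ) = 12659² · 0.0028893894 = 463025.46.
SE(Ŷ) = √(463025.46) = 680.5.

680.5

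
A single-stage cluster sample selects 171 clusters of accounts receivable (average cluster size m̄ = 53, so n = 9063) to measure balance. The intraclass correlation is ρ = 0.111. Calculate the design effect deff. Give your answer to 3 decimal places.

deff = 1 + (53 − 1)·0.111 = 1 + 5.772 = 6.772.

6.772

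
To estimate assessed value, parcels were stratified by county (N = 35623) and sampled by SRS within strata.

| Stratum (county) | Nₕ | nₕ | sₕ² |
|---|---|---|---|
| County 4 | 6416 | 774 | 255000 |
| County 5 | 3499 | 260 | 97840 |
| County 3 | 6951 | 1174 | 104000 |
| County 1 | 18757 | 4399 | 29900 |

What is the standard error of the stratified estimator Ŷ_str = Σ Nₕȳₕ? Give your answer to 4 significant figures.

Var(Ŷ_str) = Σₕ Nₕ²(1 − fₕ)sₕ²/nₕ.
County 4: 6416²·(1 − 774/6416)·255000/774 = 1.1926051 × 10^10.
County 5: 3499²·(1 − 260/3499)·97840/260 = 4.2647933 × 10^9.
County 3: 6951²·(1 − 1174/6951)·104000/1174 = 3.5572542 × 10^9.
County 1: 18757²·(1 − 4399/18757)·29900/4399 = 1.8305203 × 10^9.
Sum = 2.1578619 × 10^10.
SE = √(2.1578619 × 10^10) = 146900.

146900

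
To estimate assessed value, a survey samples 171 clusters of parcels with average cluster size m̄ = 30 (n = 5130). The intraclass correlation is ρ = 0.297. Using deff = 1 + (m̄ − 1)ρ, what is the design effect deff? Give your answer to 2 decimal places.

deff = 1 + (30 − 1)·0.297 = 1 + 8.613 = 9.613.

9.61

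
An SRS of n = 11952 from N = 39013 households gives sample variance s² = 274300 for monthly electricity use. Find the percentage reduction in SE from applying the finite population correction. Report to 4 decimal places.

f = n/N = 11952/39013 = 0.30635942.
SE_no-fpc = √(s²/n) = 4.7906298; SE_fpc = √((1−f)s²/n) = 3.9898802.
Ratio = √(1−f) = 0.83285088. Reduction = 100·(1 − 0.83285088) = 16.7149%.

16.7149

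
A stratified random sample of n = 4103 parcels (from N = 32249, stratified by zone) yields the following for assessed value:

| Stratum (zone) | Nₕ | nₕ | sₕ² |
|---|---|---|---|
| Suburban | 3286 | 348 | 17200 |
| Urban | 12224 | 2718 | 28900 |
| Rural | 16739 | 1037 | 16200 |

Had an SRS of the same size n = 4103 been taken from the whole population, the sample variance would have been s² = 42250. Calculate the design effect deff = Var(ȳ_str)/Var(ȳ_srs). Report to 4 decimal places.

Var(ȳ_str) = Σ Wₕ²(1−fₕ)sₕ²/nₕ with Wₕ = Nₕ/32249:
  Suburban: (3286/32249)²·(1−348/3286)·17200/348 = 0.45881335
  Urban: (12224/32249)²·(1−2718/12224)·28900/2718 = 1.188029
  Rural: (16739/32249)²·(1−1037/16739)·16200/1037 = 3.9481008
  → Var(ȳ_str) = 5.5949432.
Var(ȳ_srs) = (1 − 4103/32249)·42250/4103 = 8.9872253.
deff = 5.5949432 / 8.9872253 = 0.6225.

0.6225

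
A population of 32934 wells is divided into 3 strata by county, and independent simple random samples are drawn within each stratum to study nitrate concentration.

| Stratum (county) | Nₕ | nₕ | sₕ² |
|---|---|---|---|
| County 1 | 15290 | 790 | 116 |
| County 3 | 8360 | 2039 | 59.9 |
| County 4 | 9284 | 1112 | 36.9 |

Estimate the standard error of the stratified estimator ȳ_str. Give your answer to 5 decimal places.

Var(ȳ_str) = Σₕ Wₕ²(1 − fₕ)sₕ²/nₕ with Wₕ = Nₕ/N, N = 32934.
County 1: Wₕ = 0.46426186; term = 0.46426186²·(1 − 0.05166776)·116/790 = 0.030013554.
County 3: Wₕ = 0.25384102; term = 0.25384102²·(1 − 0.24389952)·59.9/2039 = 0.0014312408.
County 4: Wₕ = 0.28189713; term = 0.28189713²·(1 − 0.11977596)·36.9/1112 = 0.0023211121.
Sum = 0.033765907.
SE = √(0.033765907) = 0.18376.

0.18376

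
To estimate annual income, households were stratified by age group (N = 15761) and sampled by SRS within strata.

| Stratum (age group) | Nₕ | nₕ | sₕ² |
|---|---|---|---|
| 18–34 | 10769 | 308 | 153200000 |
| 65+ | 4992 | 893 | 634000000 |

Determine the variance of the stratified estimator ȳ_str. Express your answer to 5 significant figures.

Var(ȳ_str) = Σₕ Wₕ²(1 − fₕ)sₕ²/nₕ with Wₕ = Nₕ/N, N = 15761.
18–34: Wₕ = 0.68326883; term = 0.68326883²·(1 − 0.02860061)·153200000/308 = 225574.03.
65+: Wₕ = 0.31673117; term = 0.31673117²·(1 − 0.17888622)·634000000/893 = 58482.073.
Sum = 284056.1.

284060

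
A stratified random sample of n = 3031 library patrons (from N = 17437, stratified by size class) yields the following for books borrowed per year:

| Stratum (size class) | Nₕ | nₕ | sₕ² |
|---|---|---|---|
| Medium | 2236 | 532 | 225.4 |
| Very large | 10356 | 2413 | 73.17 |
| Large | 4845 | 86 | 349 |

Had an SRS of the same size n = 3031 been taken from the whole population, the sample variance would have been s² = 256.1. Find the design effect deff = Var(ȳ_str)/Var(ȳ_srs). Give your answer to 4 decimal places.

4.6021

Var(ȳ_str) = Σ Wₕ²(1−fₕ)sₕ²/nₕ with Wₕ = Nₕ/17437:
  Medium: (2236/17437)²·(1−532/2236)·225.4/532 = 0.0053093351
  Very large: (10356/17437)²·(1−2413/10356)·73.17/2413 = 0.0082036817
  Large: (4845/17437)²·(1−86/4845)·349/86 = 0.30774636
  → Var(ȳ_str) = 0.32125938.
Var(ȳ_srs) = (1 − 3031/17437)·256.1/3031 = 0.069806407.
deff = 0.32125938 / 0.069806407 = 4.6021.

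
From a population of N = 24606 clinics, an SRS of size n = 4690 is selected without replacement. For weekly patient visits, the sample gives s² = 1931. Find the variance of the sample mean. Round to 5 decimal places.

Under SRS without replacement, Var(ȳ) = (1 − f)·s²/n with f = n/N = 4690/24606 = 0.19060392.
Var(ȳ) = (1 − 0.19060392)·1931/4690 = 0.80939608·0.41172708 = 0.33325028.

0.33325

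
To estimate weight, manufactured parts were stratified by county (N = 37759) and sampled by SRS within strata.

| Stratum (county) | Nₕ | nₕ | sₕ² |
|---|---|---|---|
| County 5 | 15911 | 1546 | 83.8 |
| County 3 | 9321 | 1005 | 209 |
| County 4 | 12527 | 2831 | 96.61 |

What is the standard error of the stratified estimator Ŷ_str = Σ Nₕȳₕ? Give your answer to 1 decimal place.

Var(Ŷ_str) = Σₕ Nₕ²(1 − fₕ)sₕ²/nₕ.
County 5: 15911²·(1 − 1546/15911)·83.8/1546 = 1.2389039 × 10^7.
County 3: 9321²·(1 − 1005/9321)·209/1005 = 1.611971 × 10^7.
County 4: 12527²·(1 − 2831/12527)·96.61/2831 = 4.1449748 × 10^6.
Sum = 3.2653724 × 10^7.
SE = √(3.2653724 × 10^7) = 5714.3.

5714.3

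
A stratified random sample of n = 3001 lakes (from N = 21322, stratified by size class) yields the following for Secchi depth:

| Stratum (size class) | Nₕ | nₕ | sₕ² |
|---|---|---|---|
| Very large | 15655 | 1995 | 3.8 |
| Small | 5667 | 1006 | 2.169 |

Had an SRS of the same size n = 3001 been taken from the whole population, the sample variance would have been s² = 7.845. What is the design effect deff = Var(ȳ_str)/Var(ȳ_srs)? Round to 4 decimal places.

0.4546

Var(ȳ_str) = Σ Wₕ²(1−fₕ)sₕ²/nₕ with Wₕ = Nₕ/21322:
  Very large: (15655/21322)²·(1−1995/15655)·3.8/1995 = 8.9595994 × 10^-4
  Small: (5667/21322)²·(1−1006/5667)·2.169/1006 = 1.2526738 × 10^-4
  → Var(ȳ_str) = 0.0010212273.
Var(ȳ_srs) = (1 − 3001/21322)·7.845/3001 = 0.0022461988.
deff = 0.0010212273 / 0.0022461988 = 0.4546.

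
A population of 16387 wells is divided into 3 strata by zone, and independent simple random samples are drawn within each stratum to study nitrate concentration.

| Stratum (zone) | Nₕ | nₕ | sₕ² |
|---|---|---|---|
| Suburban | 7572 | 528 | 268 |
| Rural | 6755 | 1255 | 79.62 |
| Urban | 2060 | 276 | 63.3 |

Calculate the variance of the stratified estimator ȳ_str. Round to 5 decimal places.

Var(ȳ_str) = Σₕ Wₕ²(1 − fₕ)sₕ²/nₕ with Wₕ = Nₕ/N, N = 16387.
Suburban: Wₕ = 0.46207359; term = 0.46207359²·(1 − 0.06973059)·268/528 = 0.10081657.
Rural: Wₕ = 0.41221700; term = 0.41221700²·(1 − 0.18578830)·79.62/1255 = 0.0087774342.
Urban: Wₕ = 0.12570940; term = 0.12570940²·(1 − 0.13398058)·63.3/276 = 0.0031387577.
Sum = 0.11273276.

0.11273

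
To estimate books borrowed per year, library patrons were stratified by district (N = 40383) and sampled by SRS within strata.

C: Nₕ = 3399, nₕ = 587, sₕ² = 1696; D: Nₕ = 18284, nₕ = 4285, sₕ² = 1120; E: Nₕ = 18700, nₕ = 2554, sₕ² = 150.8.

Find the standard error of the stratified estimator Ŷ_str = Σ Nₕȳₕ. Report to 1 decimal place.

Var(Ŷ_str) = Σₕ Nₕ²(1 − fₕ)sₕ²/nₕ.
C: 3399²·(1 − 587/3399)·1696/587 = 2.7615584 × 10^7.
D: 18284²·(1 − 4285/18284)·1120/4285 = 6.6901433 × 10^7.
E: 18700²·(1 − 2554/18700)·150.8/2554 = 1.7827359 × 10^7.
Sum = 1.1234438 × 10^8.
SE = √(1.1234438 × 10^8) = 10599.3.

10599.3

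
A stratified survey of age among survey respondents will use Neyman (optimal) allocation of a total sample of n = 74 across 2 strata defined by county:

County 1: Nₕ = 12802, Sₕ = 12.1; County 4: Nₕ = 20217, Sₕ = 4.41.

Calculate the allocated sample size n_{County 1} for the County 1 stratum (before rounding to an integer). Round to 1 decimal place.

Neyman allocation: nₕ = n·NₕSₕ / Σⱼ NⱼSⱼ.
Σ NⱼSⱼ = 12802·12.1 + 20217·4.41 = 244061.17.
n_{County 1} = 74·12802·12.1 / 244061.17 = 47.0.

47.0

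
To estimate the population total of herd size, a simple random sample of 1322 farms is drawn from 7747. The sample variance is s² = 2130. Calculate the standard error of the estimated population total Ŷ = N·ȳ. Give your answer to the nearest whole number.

Var(Ŷ) = N²·Var(ȳ) = N²·(1 − n/N)·s²/n.
f = 1322/7747 = 0.17064670; Var(ȳ) = 0.82935330·2130/1322 = 1.33625.
Var(Ŷ) = 7747² · 1.33625 = 8.0196392 × 10^7.
SE(Ŷ) = √(8.0196392 × 10^7) = 8955.

8955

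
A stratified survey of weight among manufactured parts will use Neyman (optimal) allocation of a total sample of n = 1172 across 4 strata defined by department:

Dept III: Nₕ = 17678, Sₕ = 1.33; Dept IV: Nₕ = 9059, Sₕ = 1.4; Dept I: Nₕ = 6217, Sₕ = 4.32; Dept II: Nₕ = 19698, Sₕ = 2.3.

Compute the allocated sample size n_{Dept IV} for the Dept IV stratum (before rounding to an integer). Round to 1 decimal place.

Neyman allocation: nₕ = n·NₕSₕ / Σⱼ NⱼSⱼ.
Σ NⱼSⱼ = 17678·1.33 + 9059·1.4 + 6217·4.32 + 19698·2.3 = 108357.18.
n_{Dept IV} = 1172·9059·1.4 / 108357.18 = 137.2.

137.2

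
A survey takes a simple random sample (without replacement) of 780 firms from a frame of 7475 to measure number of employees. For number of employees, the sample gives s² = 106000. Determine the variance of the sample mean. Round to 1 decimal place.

121.7

Under SRS without replacement, Var(ȳ) = (1 − f)·s²/n with f = n/N = 780/7475 = 0.10434783.
Var(ȳ) = (1 − 0.10434783)·106000/780 = 0.89565217·135.89744 = 121.71683.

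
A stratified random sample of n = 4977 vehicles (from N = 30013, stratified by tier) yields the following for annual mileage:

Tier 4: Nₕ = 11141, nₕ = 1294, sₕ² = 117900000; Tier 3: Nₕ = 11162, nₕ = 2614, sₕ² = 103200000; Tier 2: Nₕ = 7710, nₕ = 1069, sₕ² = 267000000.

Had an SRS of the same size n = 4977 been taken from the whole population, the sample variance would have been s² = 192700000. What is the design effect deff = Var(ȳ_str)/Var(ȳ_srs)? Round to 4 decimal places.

Var(ȳ_str) = Σ Wₕ²(1−fₕ)sₕ²/nₕ with Wₕ = Nₕ/30013:
  Tier 4: (11141/30013)²·(1−1294/11141)·117900000/1294 = 11096.572
  Tier 3: (11162/30013)²·(1−2614/11162)·103200000/2614 = 4181.7862
  Tier 2: (7710/30013)²·(1−1069/7710)·267000000/1069 = 14197.197
  → Var(ȳ_str) = 29475.555.
Var(ȳ_srs) = (1 − 4977/30013)·192700000/4977 = 32297.552.
deff = 29475.555 / 32297.552 = 0.9126.

0.9126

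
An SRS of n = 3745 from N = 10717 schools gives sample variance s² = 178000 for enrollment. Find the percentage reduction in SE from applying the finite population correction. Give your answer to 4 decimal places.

19.3430

f = n/N = 3745/10717 = 0.34944481.
SE_no-fpc = √(s²/n) = 6.8942034; SE_fpc = √((1−f)s²/n) = 5.5606577.
Ratio = √(1−f) = 0.80657002. Reduction = 100·(1 − 0.80657002) = 19.3430%.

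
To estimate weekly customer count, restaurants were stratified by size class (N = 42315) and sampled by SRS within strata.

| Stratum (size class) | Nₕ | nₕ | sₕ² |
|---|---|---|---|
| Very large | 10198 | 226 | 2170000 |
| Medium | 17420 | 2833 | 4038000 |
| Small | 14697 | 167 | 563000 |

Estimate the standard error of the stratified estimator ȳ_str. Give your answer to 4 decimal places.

Var(ȳ_str) = Σₕ Wₕ²(1 − fₕ)sₕ²/nₕ with Wₕ = Nₕ/N, N = 42315.
Very large: Wₕ = 0.24100201; term = 0.24100201²·(1 − 0.02216121)·2170000/226 = 545.33062.
Medium: Wₕ = 0.41167435; term = 0.41167435²·(1 − 0.16262916)·4038000/2833 = 202.27638.
Small: Wₕ = 0.34732364; term = 0.34732364²·(1 − 0.01136286)·563000/167 = 402.06618.
Sum = 1149.6732.
SE = √(1149.6732) = 33.9068.

33.9068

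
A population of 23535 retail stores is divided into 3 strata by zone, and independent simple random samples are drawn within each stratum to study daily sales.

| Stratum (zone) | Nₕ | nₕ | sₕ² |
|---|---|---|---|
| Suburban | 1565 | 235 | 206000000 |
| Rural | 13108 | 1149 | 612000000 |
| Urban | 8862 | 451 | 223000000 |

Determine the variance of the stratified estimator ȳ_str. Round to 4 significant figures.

Var(ȳ_str) = Σₕ Wₕ²(1 − fₕ)sₕ²/nₕ with Wₕ = Nₕ/N, N = 23535.
Suburban: Wₕ = 0.06649671; term = 0.06649671²·(1 − 0.15015974)·206000000/235 = 3294.1012.
Rural: Wₕ = 0.55695772; term = 0.55695772²·(1 − 0.08765639)·612000000/1149 = 150742.
Urban: Wₕ = 0.37654557; term = 0.37654557²·(1 − 0.05089145)·223000000/451 = 66539.463.
Sum = 220575.56.

220600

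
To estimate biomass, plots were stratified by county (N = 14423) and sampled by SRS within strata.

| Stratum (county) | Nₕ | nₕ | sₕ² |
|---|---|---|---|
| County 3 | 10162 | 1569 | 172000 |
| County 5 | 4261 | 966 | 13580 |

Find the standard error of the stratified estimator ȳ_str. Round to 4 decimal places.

Var(ȳ_str) = Σₕ Wₕ²(1 − fₕ)sₕ²/nₕ with Wₕ = Nₕ/N, N = 14423.
County 3: Wₕ = 0.70456909; term = 0.70456909²·(1 − 0.15439874)·172000/1569 = 46.017.
County 5: Wₕ = 0.29543091; term = 0.29543091²·(1 − 0.22670735)·13580/966 = 0.94880811.
Sum = 46.965808.
SE = √(46.965808) = 6.8532.

6.8532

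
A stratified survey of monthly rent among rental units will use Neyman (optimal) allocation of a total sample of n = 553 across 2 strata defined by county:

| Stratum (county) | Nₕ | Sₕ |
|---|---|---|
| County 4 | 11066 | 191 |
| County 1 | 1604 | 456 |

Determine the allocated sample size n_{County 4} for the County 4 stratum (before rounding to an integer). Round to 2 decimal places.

410.83

Neyman allocation: nₕ = n·NₕSₕ / Σⱼ NⱼSⱼ.
Σ NⱼSⱼ = 11066·191 + 1604·456 = 2.84503 × 10^6.
n_{County 4} = 553·11066·191 / (2.84503 × 10^6) = 410.83.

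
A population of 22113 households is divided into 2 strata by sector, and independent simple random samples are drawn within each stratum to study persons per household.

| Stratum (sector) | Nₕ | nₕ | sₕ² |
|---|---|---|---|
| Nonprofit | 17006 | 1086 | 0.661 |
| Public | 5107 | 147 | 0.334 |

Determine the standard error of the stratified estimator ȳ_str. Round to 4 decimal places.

0.0213

Var(ȳ_str) = Σₕ Wₕ²(1 − fₕ)sₕ²/nₕ with Wₕ = Nₕ/N, N = 22113.
Nonprofit: Wₕ = 0.76904988; term = 0.76904988²·(1 − 0.06385981)·0.661/1086 = 3.3699351 × 10^-4.
Public: Wₕ = 0.23095012; term = 0.23095012²·(1 − 0.02878402)·0.334/147 = 1.1770132 × 10^-4.
Sum = 4.5469483 × 10^-4.
SE = √(4.5469483 × 10^-4) = 0.0213.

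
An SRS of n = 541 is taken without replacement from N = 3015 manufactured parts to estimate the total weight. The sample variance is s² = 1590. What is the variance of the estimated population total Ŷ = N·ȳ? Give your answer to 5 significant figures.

2.1922 × 10^7

Var(Ŷ) = N²·Var(ȳ) = N²·(1 − n/N)·s²/n.
f = 541/3015 = 0.17943615; Var(ȳ) = 0.82056385·1590/541 = 2.4116387.
Var(Ŷ) = 3015² · 2.4116387 = 2.1922338 × 10^7.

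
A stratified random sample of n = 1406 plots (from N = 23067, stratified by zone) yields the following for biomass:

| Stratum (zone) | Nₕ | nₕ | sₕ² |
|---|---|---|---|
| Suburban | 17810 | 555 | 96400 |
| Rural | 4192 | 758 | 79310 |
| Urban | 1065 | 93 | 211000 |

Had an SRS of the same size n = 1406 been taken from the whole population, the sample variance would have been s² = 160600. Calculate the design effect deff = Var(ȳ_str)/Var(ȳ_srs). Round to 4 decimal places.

1.0028

Var(ȳ_str) = Σ Wₕ²(1−fₕ)sₕ²/nₕ with Wₕ = Nₕ/23067:
  Suburban: (17810/23067)²·(1−555/17810)·96400/555 = 100.31842
  Rural: (4192/23067)²·(1−758/4192)·79310/758 = 2.8307276
  Urban: (1065/23067)²·(1−93/1065)·211000/93 = 4.4140083
  → Var(ȳ_str) = 107.56316.
Var(ȳ_srs) = (1 − 1406/23067)·160600/1406 = 107.26242.
deff = 107.56316 / 107.26242 = 1.0028.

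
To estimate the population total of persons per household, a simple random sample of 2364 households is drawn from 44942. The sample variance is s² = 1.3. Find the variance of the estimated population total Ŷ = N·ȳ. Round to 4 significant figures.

Var(Ŷ) = N²·Var(ȳ) = N²·(1 − n/N)·s²/n.
f = 2364/44942 = 0.05260113; Var(ȳ) = 0.94739887·1.3/2364 = 5.2098923 × 10^-4.
Var(Ŷ) = 44942² · (5.2098923 × 10^-4) = 1.0522854 × 10^6.

1.052 × 10^6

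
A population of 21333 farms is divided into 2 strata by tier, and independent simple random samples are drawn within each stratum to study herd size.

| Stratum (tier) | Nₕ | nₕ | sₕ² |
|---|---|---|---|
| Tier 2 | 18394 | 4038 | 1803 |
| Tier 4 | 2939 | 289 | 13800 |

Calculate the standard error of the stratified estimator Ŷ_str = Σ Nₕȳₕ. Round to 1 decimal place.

22131.6

Var(Ŷ_str) = Σₕ Nₕ²(1 − fₕ)sₕ²/nₕ.
Tier 2: 18394²·(1 − 4038/18394)·1803/4038 = 1.1790685 × 10^8.
Tier 4: 2939²·(1 − 289/2939)·13800/289 = 3.7190045 × 10^8.
Sum = 4.898073 × 10^8.
SE = √(4.898073 × 10^8) = 22131.6.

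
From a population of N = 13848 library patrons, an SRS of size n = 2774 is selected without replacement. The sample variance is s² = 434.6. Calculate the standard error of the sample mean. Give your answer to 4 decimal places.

Under SRS without replacement, Var(ȳ) = (1 − f)·s²/n with f = n/N = 2774/13848 = 0.20031774.
Var(ȳ) = (1 − 0.20031774)·434.6/2774 = 0.79968226·0.15666907 = 0.12528548.
SE(ȳ) = √(0.12528548) = 0.3540.

0.3540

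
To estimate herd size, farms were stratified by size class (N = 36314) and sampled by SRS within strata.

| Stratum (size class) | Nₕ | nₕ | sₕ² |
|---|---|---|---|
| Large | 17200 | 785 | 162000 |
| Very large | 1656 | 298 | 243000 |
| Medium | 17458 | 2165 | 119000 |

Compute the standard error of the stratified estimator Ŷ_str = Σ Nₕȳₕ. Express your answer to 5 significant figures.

Var(Ŷ_str) = Σₕ Nₕ²(1 − fₕ)sₕ²/nₕ.
Large: 17200²·(1 − 785/17200)·162000/785 = 5.8265931 × 10^10.
Very large: 1656²·(1 − 298/1656)·243000/298 = 1.8337922 × 10^9.
Medium: 17458²·(1 − 2165/17458)·119000/2165 = 1.4674937 × 10^10.
Sum = 7.477466 × 10^10.
SE = √(7.477466 × 10^10) = 273450.

273450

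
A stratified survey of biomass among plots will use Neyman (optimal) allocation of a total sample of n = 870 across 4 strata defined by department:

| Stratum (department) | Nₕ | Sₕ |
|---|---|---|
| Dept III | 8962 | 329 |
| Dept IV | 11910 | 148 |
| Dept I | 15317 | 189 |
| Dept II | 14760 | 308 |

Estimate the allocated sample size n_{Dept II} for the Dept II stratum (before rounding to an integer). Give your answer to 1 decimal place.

Neyman allocation: nₕ = n·NₕSₕ / Σⱼ NⱼSⱼ.
Σ NⱼSⱼ = 8962·329 + 11910·148 + 15317·189 + 14760·308 = 1.2152171 × 10^7.
n_{Dept II} = 870·14760·308 / (1.2152171 × 10^7) = 325.5.

325.5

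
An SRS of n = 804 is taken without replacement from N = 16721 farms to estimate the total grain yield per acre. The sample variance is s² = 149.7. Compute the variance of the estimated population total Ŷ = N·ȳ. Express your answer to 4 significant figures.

4.956 × 10^7

Var(Ŷ) = N²·Var(ȳ) = N²·(1 − n/N)·s²/n.
f = 804/16721 = 0.04808325; Var(ȳ) = 0.95191675·149.7/804 = 0.17724122.
Var(Ŷ) = 16721² · 0.17724122 = 4.9555199 × 10^7.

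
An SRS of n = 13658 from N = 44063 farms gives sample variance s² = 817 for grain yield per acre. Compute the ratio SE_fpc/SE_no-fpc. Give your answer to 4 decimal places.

0.8307

f = n/N = 13658/44063 = 0.30996528.
SE_no-fpc = √(s²/n) = 0.24457805; SE_fpc = √((1−f)s²/n) = 0.2031669.
Ratio = √(1−f) = 0.83068329.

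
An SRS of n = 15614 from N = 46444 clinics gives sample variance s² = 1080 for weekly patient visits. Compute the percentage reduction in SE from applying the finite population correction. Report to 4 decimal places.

f = n/N = 15614/46444 = 0.33618982.
SE_no-fpc = √(s²/n) = 0.26299942; SE_fpc = √((1−f)s²/n) = 0.21427759.
Ratio = √(1−f) = 0.81474547. Reduction = 100·(1 − 0.81474547) = 18.5255%.

18.5255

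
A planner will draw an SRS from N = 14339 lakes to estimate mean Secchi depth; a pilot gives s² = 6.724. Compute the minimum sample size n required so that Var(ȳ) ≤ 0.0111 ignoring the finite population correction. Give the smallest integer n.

Without fpc, n₀ = s²/D = 6.724/0.0111 = 605.7658.
Rounding up, n = 606.

606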